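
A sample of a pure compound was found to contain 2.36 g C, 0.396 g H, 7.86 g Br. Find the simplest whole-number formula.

C2H4Br

Moles — C: 2.36 / 12.01 = 0.1965 mol; H: 0.396 / 1.008 = 0.3929 mol; Br: 7.86 / 79.90 = 0.09837 mol
Smallest is Br at 0.09837 mol; normalising gives C 1.998, H 3.994, Br 1.000
→ C2H4Br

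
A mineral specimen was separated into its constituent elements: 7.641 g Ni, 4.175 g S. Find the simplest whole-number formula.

NiS

Ni: 7.641 g ÷ 58.69 g/mol = 0.1302 mol
S: 4.175 g ÷ 32.07 g/mol = 0.1302 mol
Ratios (÷ 0.1302): Ni 1.000, S 1.000
≈ 1:1 → NiS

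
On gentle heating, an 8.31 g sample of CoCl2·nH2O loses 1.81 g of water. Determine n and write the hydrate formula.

Mass of anhydrous CoCl2 = 8.31 − 1.81 = 6.5 g
mol H2O = 1.81 / 18.02 = 0.1004
Molar mass of CoCl2 = 129.83 g/mol → mol CoCl2 = 6.5 / 129.83 = 0.05007
n = 0.1004 / 0.05007 = 2.01 ≈ 2 → CoCl2·2H2O

CoCl2·2H2O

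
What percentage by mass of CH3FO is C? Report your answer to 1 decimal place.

24.0%

Molar mass = 1(12.01) + 3(1.008) + 1(19.00) + 1(16.00) = 50.034 g/mol
Mass of C per mole = 1 × 12.01 = 12.010 g
% C = 12.010 / 50.034 × 100 = 24.0%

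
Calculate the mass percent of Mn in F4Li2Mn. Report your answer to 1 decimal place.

Molar mass = 4(19.00) + 2(6.94) + 1(54.94) = 144.820 g/mol
Mass of Mn per mole = 1 × 54.94 = 54.940 g
% Mn = 54.940 / 144.820 × 100 = 37.9%

37.9%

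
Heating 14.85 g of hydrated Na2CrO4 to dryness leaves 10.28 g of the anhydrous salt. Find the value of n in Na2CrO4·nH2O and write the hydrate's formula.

Na2CrO4·4H2O

Mass of water lost = 14.85 − 10.28 = 4.57 g → 4.57 / 18.02 = 0.2536 mol H2O
Molar mass of Na2CrO4 = 161.98 g/mol → mol Na2CrO4 = 10.28 / 161.98 = 0.06346
n = 0.2536 / 0.06346 = 4.00 ≈ 4 → Na2CrO4·4H2O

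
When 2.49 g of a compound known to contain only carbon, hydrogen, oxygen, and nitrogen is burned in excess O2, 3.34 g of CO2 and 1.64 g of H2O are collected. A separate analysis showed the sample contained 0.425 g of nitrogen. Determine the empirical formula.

C5H12N2O4

mol C = 3.34 / 44.01 = 0.07589; mass C = 0.07589 × 12.01 = 0.9115 g
mol H = 2 × (1.64 / 18.02) = 0.1820; mass H = 0.1820 × 1.008 = 0.1835 g
mol N = 0.425 / 14.01 = 0.03034
mass O = 2.49 − (1.520) = 0.9701 g → mol O = 0.06063
Ratios (÷ 0.03034): C 2.502, H 6.000, N 1.000, O 1.999
Scaling by 2: C 5.00, H 12.00, N 2.00, O 4.00 → C5H12N2O4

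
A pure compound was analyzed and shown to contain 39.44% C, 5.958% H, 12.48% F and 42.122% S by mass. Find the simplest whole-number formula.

Assume 100 g: 39.44 g C, 5.958 g H, 12.48 g F, 42.122 g S.
n(C) = 39.44/12.01 = 3.284, n(H) = 5.958/1.008 = 5.911, n(F) = 12.48/19.00 = 0.6568, n(S) = 42.122/32.07 = 1.313
Smallest is F at 0.6568 mol; normalising gives C 5.000, H 8.999, F 1.000, S 2.000
≈ 5:9:1:2 → C5H9FS2

C5H9FS2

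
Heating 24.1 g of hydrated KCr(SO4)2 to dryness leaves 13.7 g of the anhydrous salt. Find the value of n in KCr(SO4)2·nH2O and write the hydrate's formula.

Mass of water lost = 24.1 − 13.7 = 10.4 g → 10.4 / 18.02 = 0.5771 mol H2O
Molar mass of KCr(SO4)2 = 283.24 g/mol → mol KCr(SO4)2 = 13.7 / 283.24 = 0.04837
n = 0.5771 / 0.04837 = 11.93 ≈ 12 → KCr(SO4)2·12H2O

KCr(SO4)2·12H2O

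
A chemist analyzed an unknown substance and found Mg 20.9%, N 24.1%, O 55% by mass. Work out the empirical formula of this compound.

MgN2O4

Assume 100 g: 20.9 g Mg, 24.1 g N, 55 g O.
Moles — Mg: 20.9 / 24.31 = 0.8597 mol; N: 24.1 / 14.01 = 1.72 mol; O: 55 / 16.00 = 3.438 mol
Ratios (÷ 0.8597): Mg 1.000, N 2.001, O 3.998
Ratio ≈ 1:2:4, so the empirical formula is MgN2O4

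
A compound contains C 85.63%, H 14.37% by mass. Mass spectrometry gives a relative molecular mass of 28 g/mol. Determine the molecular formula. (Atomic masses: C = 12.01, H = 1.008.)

C2H4

Assume 100 g: 85.63 g C, 14.37 g H.
C: 85.63 g ÷ 12.01 g/mol = 7.13 mol
H: 14.37 g ÷ 1.008 g/mol = 14.26 mol
Smallest is C at 7.13 mol; normalising gives C 1.000, H 1.999
→ CH2
Empirical-formula mass = 14.03 g/mol
n = 28 / 14.03 = 2.00 ≈ 2
Molecular formula = (CH2)×2 = C2H4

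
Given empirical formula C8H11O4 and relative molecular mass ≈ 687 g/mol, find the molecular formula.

Empirical-formula mass = 171.17 g/mol
n = 687 / 171.17 = 4.01 ≈ 4
Molecular formula = (C8H11O4)4 = C32H44O16

C32H44O16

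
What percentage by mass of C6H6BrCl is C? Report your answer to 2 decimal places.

Molar mass = 6(12.01) + 6(1.008) + 1(79.90) + 1(35.45) = 193.458 g/mol
Mass of C per mole = 6 × 12.01 = 72.060 g
% C = 72.060 / 193.458 × 100 = 37.25%

37.25%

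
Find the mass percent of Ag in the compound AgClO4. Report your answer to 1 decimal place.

Molar mass = 1(107.87) + 1(35.45) + 4(16.00) = 207.320 g/mol
Mass of Ag per mole = 1 × 107.87 = 107.870 g
% Ag = 107.870 / 207.320 × 100 = 52.0%

52.0%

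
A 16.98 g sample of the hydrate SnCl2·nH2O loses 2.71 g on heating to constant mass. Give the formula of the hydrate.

Mass of anhydrous SnCl2 = 16.98 − 2.71 = 14.27 g
mol H2O = 2.71 / 18.02 = 0.1504
Molar mass of SnCl2 = 189.61 g/mol → mol SnCl2 = 14.27 / 189.61 = 0.07526
n = 0.1504 / 0.07526 = 2.00 ≈ 2 → SnCl2·2H2O

SnCl2·2H2O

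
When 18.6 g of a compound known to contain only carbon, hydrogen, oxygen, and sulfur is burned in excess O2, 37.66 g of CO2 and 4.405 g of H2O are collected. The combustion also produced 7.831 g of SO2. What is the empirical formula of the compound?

C7H4O2S

mol C = 37.66 / 44.01 = 0.8557; mass C = 0.8557 × 12.01 = 10.28 g
mol H = 2 × (4.405 / 18.02) = 0.4889; mass H = 0.4889 × 1.008 = 0.4928 g
mol S = 7.831 / 64.07 = 0.1222; mass S = 3.920 g
mass O = 18.6 − (14.69) = 3.910 g → mol O = 0.2444
Ratios (÷ 0.1222): C 7.001, H 4.000, O 2.000, S 1.000
Ratio ≈ 7:4:2:1, so the empirical formula is C7H4O2S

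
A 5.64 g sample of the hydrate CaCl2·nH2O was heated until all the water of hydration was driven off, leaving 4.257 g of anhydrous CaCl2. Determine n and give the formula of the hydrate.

CaCl2·2H2O

Mass of water lost = 5.64 − 4.257 = 1.383 g → 1.383 / 18.02 = 0.07675 mol H2O
Molar mass of CaCl2 = 110.98 g/mol → mol CaCl2 = 4.257 / 110.98 = 0.03836
n = 0.07675 / 0.03836 = 2.00 ≈ 2 → CaCl2·2H2O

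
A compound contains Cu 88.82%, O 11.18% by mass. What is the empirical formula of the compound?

Assume 100 g: 88.82 g Cu, 11.18 g O.
n(Cu) = 88.82/63.55 = 1.398, n(O) = 11.18/16.00 = 0.6987
Divide by the smallest (0.6987 mol O): Cu 2.000, O 1.000
Ratio ≈ 2:1, so the empirical formula is Cu2O

Cu2O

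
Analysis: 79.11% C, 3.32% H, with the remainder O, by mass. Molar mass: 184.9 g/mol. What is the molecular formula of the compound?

Assume 100 g: 79.11 g C, 3.32 g H, 17.57 g O.
Moles — C: 79.11 / 12.01 = 6.587 mol; H: 3.32 / 1.008 = 3.294 mol; O: 17.57 / 16.00 = 1.098 mol
Smallest is O at 1.098 mol; normalising gives C 5.998, H 2.999, O 1.000
Ratio ≈ 6:3:1, so the empirical formula is C6H3O
Empirical-formula mass = 91.08 g/mol
n = 184.9 / 91.08 = 2.03 ≈ 2
Molecular formula = (C6H3O)×2 = C12H6O2

C12H6O2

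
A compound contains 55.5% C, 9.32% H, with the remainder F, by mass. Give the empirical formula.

Assume 100 g: 55.5 g C, 9.32 g H, 35.18 g F.
n(C) = 55.5/12.01 = 4.621, n(H) = 9.32/1.008 = 9.246, n(F) = 35.18/19.00 = 1.852
Divide by the smallest (1.852 mol F): C 2.496, H 4.994, F 1.000
×2: C 4.99, H 9.99, F 2.00 → C5H10F2

C5H10F2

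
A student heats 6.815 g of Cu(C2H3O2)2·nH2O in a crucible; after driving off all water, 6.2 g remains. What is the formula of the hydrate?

Cu(C2H3O2)2·H2O

Mass of water lost = 6.815 − 6.2 = 0.615 g → 0.615 / 18.02 = 0.03413 mol H2O
Molar mass of Cu(C2H3O2)2 = 181.64 g/mol → mol Cu(C2H3O2)2 = 6.2 / 181.64 = 0.03413
n = 0.03413 / 0.03413 = 1.00 ≈ 1 → Cu(C2H3O2)2·H2O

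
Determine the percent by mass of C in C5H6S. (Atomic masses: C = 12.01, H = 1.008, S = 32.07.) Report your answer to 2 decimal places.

61.17%

Molar mass = 5(12.01) + 6(1.008) + 1(32.07) = 98.168 g/mol
Mass of C per mole = 5 × 12.01 = 60.050 g
% C = 60.050 / 98.168 × 100 = 61.17%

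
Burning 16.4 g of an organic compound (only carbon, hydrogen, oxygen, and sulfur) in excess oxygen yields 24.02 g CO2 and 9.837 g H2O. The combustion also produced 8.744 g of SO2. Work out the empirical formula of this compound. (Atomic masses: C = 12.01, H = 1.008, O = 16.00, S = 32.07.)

mol C = 24.02 / 44.01 = 0.5458; mass C = 0.5458 × 12.01 = 6.555 g
mol H = 2 × (9.837 / 18.02) = 1.092; mass H = 1.092 × 1.008 = 1.101 g
mol S = 8.744 / 64.07 = 0.1365; mass S = 4.377 g
mass O = 16.4 − (12.03) = 4.368 g → mol O = 0.2730
Ratios (÷ 0.1365): C 3.999, H 8.000, O 2.000, S 1.000
Ratio ≈ 4:8:2:1, so the empirical formula is C4H8O2S

C4H8O2S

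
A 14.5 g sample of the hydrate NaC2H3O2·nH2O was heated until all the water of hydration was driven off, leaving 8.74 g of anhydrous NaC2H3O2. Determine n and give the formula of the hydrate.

Mass of water lost = 14.5 − 8.74 = 5.76 g → 5.76 / 18.02 = 0.3196 mol H2O
Molar mass of NaC2H3O2 = 82.03 g/mol → mol NaC2H3O2 = 8.74 / 82.03 = 0.1065
n = 0.3196 / 0.1065 = 3.00 ≈ 3 → NaC2H3O2·3H2O

NaC2H3O2·3H2O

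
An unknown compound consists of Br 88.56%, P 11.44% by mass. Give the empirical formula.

Br3P

Assume 100 g: 88.56 g Br, 11.44 g P.
n(Br) = 88.56/79.90 = 1.108, n(P) = 11.44/30.97 = 0.3694
Divide by the smallest (0.3694 mol P): Br 3.001, P 1.000
Ratio ≈ 3:1, so the empirical formula is Br3P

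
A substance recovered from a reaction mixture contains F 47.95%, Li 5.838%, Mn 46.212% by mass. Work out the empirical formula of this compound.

Assume 100 g: 47.95 g F, 5.838 g Li, 46.212 g Mn.
Moles — F: 47.95 / 19.00 = 2.524 mol; Li: 5.838 / 6.94 = 0.8412 mol; Mn: 46.212 / 54.94 = 0.8411 mol
Divide by the smallest (0.8411 mol Mn): F 3.000, Li 1.000, Mn 1.000
→ F3LiMn

F3LiMn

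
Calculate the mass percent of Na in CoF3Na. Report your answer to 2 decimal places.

16.55%

Molar mass = 1(58.93) + 3(19.00) + 1(22.99) = 138.920 g/mol
Mass of Na per mole = 1 × 22.99 = 22.990 g
% Na = 22.990 / 138.920 × 100 = 16.55%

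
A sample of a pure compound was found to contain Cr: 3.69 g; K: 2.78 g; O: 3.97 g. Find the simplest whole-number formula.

Cr2K2O7

Moles — Cr: 3.69 / 52.00 = 0.07096 mol; K: 2.78 / 39.10 = 0.0711 mol; O: 3.97 / 16.00 = 0.2481 mol
Divide by the smallest (0.07096 mol Cr): Cr 1.000, K 1.002, O 3.497
×2: Cr 2.00, K 2.00, O 6.99 → Cr2K2O7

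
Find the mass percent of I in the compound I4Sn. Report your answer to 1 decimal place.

81.0%

Molar mass = 4(126.90) + 1(118.71) = 626.310 g/mol
Mass of I per mole = 4 × 126.90 = 507.600 g
% I = 507.600 / 626.310 × 100 = 81.0%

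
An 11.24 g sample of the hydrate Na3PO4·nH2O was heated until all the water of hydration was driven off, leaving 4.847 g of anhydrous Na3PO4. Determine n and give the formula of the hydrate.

Mass of water lost = 11.24 − 4.847 = 6.393 g → 6.393 / 18.02 = 0.3548 mol H2O
Molar mass of Na3PO4 = 163.94 g/mol → mol Na3PO4 = 4.847 / 163.94 = 0.02957
n = 0.3548 / 0.02957 = 12.00 ≈ 12 → Na3PO4·12H2O

Na3PO4·12H2O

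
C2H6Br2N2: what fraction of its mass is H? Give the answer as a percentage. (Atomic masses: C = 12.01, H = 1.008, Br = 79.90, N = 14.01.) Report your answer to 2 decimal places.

2.78%

Molar mass = 2(12.01) + 6(1.008) + 2(79.90) + 2(14.01) = 217.888 g/mol
Mass of H per mole = 6 × 1.008 = 6.048 g
% H = 6.048 / 217.888 × 100 = 2.78%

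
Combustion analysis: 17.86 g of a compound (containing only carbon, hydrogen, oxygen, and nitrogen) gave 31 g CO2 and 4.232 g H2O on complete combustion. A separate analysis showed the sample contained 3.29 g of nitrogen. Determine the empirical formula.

C6H4N2O3

mol C = 31 / 44.01 = 0.7044; mass C = 0.7044 × 12.01 = 8.460 g
mol H = 2 × (4.232 / 18.02) = 0.4697; mass H = 0.4697 × 1.008 = 0.4735 g
mol N = 3.29 / 14.01 = 0.2348
mass O = 17.86 − (12.22) = 5.637 g → mol O = 0.3523
Ratios (÷ 0.2348): C 3.000, H 2.000, N 1.000, O 1.500
Scaling by 2: C 6.00, H 4.00, N 2.00, O 3.00 → C6H4N2O3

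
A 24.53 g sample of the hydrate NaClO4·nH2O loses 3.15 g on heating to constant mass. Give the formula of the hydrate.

NaClO4·H2O

Mass of anhydrous NaClO4 = 24.53 − 3.15 = 21.38 g
mol H2O = 3.15 / 18.02 = 0.1748
Molar mass of NaClO4 = 122.44 g/mol → mol NaClO4 = 21.38 / 122.44 = 0.1746
n = 0.1748 / 0.1746 = 1.00 ≈ 1 → NaClO4·H2O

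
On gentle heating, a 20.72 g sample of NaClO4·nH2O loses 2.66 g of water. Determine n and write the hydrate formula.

Mass of anhydrous NaClO4 = 20.72 − 2.66 = 18.06 g
mol H2O = 2.66 / 18.02 = 0.1476
Molar mass of NaClO4 = 122.44 g/mol → mol NaClO4 = 18.06 / 122.44 = 0.1475
n = 0.1476 / 0.1475 = 1.00 ≈ 1 → NaClO4·H2O

NaClO4·H2O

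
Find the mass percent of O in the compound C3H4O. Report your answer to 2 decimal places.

28.54%

Molar mass = 3(12.01) + 4(1.008) + 1(16.00) = 56.062 g/mol
Mass of O per mole = 1 × 16.00 = 16.000 g
% O = 16.000 / 56.062 × 100 = 28.54%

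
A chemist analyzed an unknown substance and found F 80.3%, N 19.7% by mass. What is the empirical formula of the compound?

Assume 100 g: 80.3 g F, 19.7 g N.
F: 80.3 g ÷ 19.00 g/mol = 4.226 mol
N: 19.7 g ÷ 14.01 g/mol = 1.406 mol
Ratios (÷ 1.406): F 3.006, N 1.000
≈ 3:1 → F3N

F3N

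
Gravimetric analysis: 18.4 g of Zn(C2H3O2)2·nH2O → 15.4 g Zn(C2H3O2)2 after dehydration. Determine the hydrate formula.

Mass of water lost = 18.4 − 15.4 = 3 g → 3 / 18.02 = 0.1665 mol H2O
Molar mass of Zn(C2H3O2)2 = 183.47 g/mol → mol Zn(C2H3O2)2 = 15.4 / 183.47 = 0.08394
n = 0.1665 / 0.08394 = 1.98 ≈ 2 → Zn(C2H3O2)2·2H2O

Zn(C2H3O2)2·2H2O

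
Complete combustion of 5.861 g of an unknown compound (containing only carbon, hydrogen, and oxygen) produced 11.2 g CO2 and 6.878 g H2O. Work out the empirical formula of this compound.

mol C = 11.2 / 44.01 = 0.2545; mass C = 0.2545 × 12.01 = 3.056 g
mol H = 2 × (6.878 / 18.02) = 0.7634; mass H = 0.7634 × 1.008 = 0.7695 g
mass O = 5.861 − (3.826) = 2.035 g → mol O = 0.1272
Smallest is O at 0.1272 mol; normalising gives C 2.001, H 6.002, O 1.000
Ratio ≈ 2:6:1, so the empirical formula is C2H6O

C2H6O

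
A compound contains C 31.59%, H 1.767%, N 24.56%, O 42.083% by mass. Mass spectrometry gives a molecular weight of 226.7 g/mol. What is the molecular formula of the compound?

Assume 100 g: 31.59 g C, 1.767 g H, 24.56 g N, 42.083 g O.
C: 31.59 g ÷ 12.01 g/mol = 2.63 mol
H: 1.767 g ÷ 1.008 g/mol = 1.753 mol
N: 24.56 g ÷ 14.01 g/mol = 1.753 mol
O: 42.083 g ÷ 16.00 g/mol = 2.63 mol
Smallest is H at 1.753 mol; normalising gives C 1.500, H 1.000, N 1.000, O 1.500
Scaling by 2: C 3.00, H 2.00, N 2.00, O 3.00 → C3H2N2O3
Empirical-formula mass = 114.07 g/mol
n = 226.7 / 114.07 = 1.99 ≈ 2
Molecular formula = (C3H2N2O3)×2 = C6H4N4O6

C6H4N4O6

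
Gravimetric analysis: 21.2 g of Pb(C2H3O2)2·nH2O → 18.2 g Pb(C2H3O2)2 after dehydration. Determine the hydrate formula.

Pb(C2H3O2)2·3H2O

Mass of water lost = 21.2 − 18.2 = 3 g → 3 / 18.02 = 0.1665 mol H2O
Molar mass of Pb(C2H3O2)2 = 325.29 g/mol → mol Pb(C2H3O2)2 = 18.2 / 325.29 = 0.05595
n = 0.1665 / 0.05595 = 2.98 ≈ 3 → Pb(C2H3O2)2·3H2O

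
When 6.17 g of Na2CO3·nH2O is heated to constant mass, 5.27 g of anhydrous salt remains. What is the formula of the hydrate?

Mass of water lost = 6.17 − 5.27 = 0.9 g → 0.9 / 18.02 = 0.04994 mol H2O
Molar mass of Na2CO3 = 105.99 g/mol → mol Na2CO3 = 5.27 / 105.99 = 0.04972
n = 0.04994 / 0.04972 = 1.00 ≈ 1 → Na2CO3·H2O

Na2CO3·H2O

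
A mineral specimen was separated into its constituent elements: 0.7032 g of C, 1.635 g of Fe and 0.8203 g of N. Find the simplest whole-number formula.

C2FeN2

Moles — C: 0.7032 / 12.01 = 0.05855 mol; Fe: 1.635 / 55.85 = 0.02927 mol; N: 0.8203 / 14.01 = 0.05855 mol
Smallest is Fe at 0.02927 mol; normalising gives C 2.000, Fe 1.000, N 2.000
→ C2FeN2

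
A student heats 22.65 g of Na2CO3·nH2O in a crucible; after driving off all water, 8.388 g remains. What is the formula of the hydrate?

Mass of water lost = 22.65 − 8.388 = 14.26 g → 14.26 / 18.02 = 0.7915 mol H2O
Molar mass of Na2CO3 = 105.99 g/mol → mol Na2CO3 = 8.388 / 105.99 = 0.07914
n = 0.7915 / 0.07914 = 10.00 ≈ 10 → Na2CO3·10H2O

Na2CO3·10H2O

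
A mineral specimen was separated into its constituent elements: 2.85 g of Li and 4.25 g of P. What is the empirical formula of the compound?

Li: 2.85 g ÷ 6.94 g/mol = 0.4107 mol
P: 4.25 g ÷ 30.97 g/mol = 0.1372 mol
Ratios (÷ 0.1372): Li 2.993, P 1.000
≈ 3:1 → Li3P

Li3P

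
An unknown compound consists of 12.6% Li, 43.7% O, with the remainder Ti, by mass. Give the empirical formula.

Assume 100 g: 12.6 g Li, 43.7 g O, 43.7 g Ti.
Li: 12.6 g ÷ 6.94 g/mol = 1.816 mol
O: 43.7 g ÷ 16.00 g/mol = 2.731 mol
Ti: 43.7 g ÷ 47.87 g/mol = 0.9129 mol
Divide by the smallest (0.9129 mol Ti): Li 1.989, O 2.992, Ti 1.000
≈ 2:3:1 → Li2O3Ti

Li2O3Ti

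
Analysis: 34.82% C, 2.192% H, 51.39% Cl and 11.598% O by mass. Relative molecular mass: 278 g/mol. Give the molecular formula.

Assume 100 g: 34.82 g C, 2.192 g H, 51.39 g Cl, 11.598 g O.
Moles — C: 34.82 / 12.01 = 2.899 mol; H: 2.192 / 1.008 = 2.175 mol; Cl: 51.39 / 35.45 = 1.45 mol; O: 11.598 / 16.00 = 0.7249 mol
Divide by the smallest (0.7249 mol O): C 4.000, H 3.000, Cl 2.000, O 1.000
≈ 4:3:2:1 → C4H3Cl2O
Empirical-formula mass = 137.96 g/mol
n = 278 / 137.96 = 2.02 ≈ 2
Molecular formula = (C4H3Cl2O)×2 = C8H6Cl4O2

C8H6Cl4O2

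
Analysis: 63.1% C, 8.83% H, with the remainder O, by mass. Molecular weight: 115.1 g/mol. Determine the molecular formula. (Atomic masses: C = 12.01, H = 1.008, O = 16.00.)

Assume 100 g: 63.1 g C, 8.83 g H, 28.07 g O.
Moles — C: 63.1 / 12.01 = 5.254 mol; H: 8.83 / 1.008 = 8.76 mol; O: 28.07 / 16.00 = 1.754 mol
Ratios (÷ 1.754): C 2.995, H 4.993, O 1.000
≈ 3:5:1 → C3H5O
Empirical-formula mass = 57.07 g/mol
n = 115.1 / 57.07 = 2.02 ≈ 2
Molecular formula = (C3H5O)×2 = C6H10O2

C6H10O2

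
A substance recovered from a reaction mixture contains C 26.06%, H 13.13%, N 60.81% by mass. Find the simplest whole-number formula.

CH6N2

Assume 100 g: 26.06 g C, 13.13 g H, 60.81 g N.
C: 26.06 g ÷ 12.01 g/mol = 2.17 mol
H: 13.13 g ÷ 1.008 g/mol = 13.03 mol
N: 60.81 g ÷ 14.01 g/mol = 4.34 mol
Divide by the smallest (2.17 mol C): C 1.000, H 6.003, N 2.000
≈ 1:6:2 → CH6N2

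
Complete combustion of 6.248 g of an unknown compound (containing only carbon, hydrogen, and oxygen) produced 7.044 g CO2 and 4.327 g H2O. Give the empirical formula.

C2H6O3

mol C = 7.044 / 44.01 = 0.1601; mass C = 0.1601 × 12.01 = 1.922 g
mol H = 2 × (4.327 / 18.02) = 0.4802; mass H = 0.4802 × 1.008 = 0.4841 g
mass O = 6.248 − (2.406) = 3.842 g → mol O = 0.2401
Smallest is C at 0.1601 mol; normalising gives C 1.000, H 3.001, O 1.500
×2: C 2.00, H 6.00, O 3.00 → C2H6O3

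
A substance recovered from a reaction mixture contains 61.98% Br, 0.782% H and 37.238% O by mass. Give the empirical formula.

Assume 100 g: 61.98 g Br, 0.782 g H, 37.238 g O.
Moles — Br: 61.98 / 79.90 = 0.7757 mol; H: 0.782 / 1.008 = 0.7758 mol; O: 37.238 / 16.00 = 2.327 mol
Ratios (÷ 0.7757): Br 1.000, H 1.000, O 3.000
Ratio ≈ 1:1:3, so the empirical formula is BrHO3

BrHO3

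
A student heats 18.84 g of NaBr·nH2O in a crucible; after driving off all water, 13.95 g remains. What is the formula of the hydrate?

NaBr·2H2O

Mass of water lost = 18.84 − 13.95 = 4.89 g → 4.89 / 18.02 = 0.2714 mol H2O
Molar mass of NaBr = 102.89 g/mol → mol NaBr = 13.95 / 102.89 = 0.1356
n = 0.2714 / 0.1356 = 2.00 ≈ 2 → NaBr·2H2O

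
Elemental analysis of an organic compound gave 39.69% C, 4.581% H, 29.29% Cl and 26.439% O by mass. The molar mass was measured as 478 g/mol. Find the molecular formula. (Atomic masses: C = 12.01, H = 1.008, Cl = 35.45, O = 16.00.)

Assume 100 g: 39.69 g C, 4.581 g H, 29.29 g Cl, 26.439 g O.
n(C) = 39.69/12.01 = 3.305, n(H) = 4.581/1.008 = 4.545, n(Cl) = 29.29/35.45 = 0.8262, n(O) = 26.439/16.00 = 1.652
Smallest is Cl at 0.8262 mol; normalising gives C 4.000, H 5.500, Cl 1.000, O 2.000
Multiply by 2: C 8.00, H 11.00, Cl 2.00, O 4.00 → C8H11Cl2O4
Empirical-formula mass = 242.07 g/mol
n = 478 / 242.07 = 1.97 ≈ 2
Molecular formula = (C8H11Cl2O4)×2 = C16H22Cl4O8

C16H22Cl4O8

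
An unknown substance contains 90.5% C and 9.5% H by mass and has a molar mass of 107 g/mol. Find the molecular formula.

Assume 100 g: 90.5 g C, 9.5 g H.
C: 90.5 g ÷ 12.01 g/mol = 7.535 mol
H: 9.5 g ÷ 1.008 g/mol = 9.425 mol
Smallest is C at 7.535 mol; normalising gives C 1.000, H 1.251
Multiply by 4: C 4.00, H 5.00 → C4H5
Empirical-formula mass = 53.08 g/mol
n = 107 / 53.08 = 2.02 ≈ 2
Molecular formula = (C4H5)×2 = C8H10

C8H10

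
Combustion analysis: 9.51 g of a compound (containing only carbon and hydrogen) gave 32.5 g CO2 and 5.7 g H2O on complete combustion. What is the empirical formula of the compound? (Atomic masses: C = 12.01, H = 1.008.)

mol C = 32.5 / 44.01 = 0.7385; mass C = 0.7385 × 12.01 = 8.869 g
mol H = 2 × (5.7 / 18.02) = 0.6326; mass H = 0.6326 × 1.008 = 0.6377 g
Smallest is H at 0.6326 mol; normalising gives C 1.167, H 1.000
Multiply by 6: C 7.00, H 6.00 → C7H6

C7H6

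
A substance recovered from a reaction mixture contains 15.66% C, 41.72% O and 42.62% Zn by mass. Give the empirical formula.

C2O4Zn

Assume 100 g: 15.66 g C, 41.72 g O, 42.62 g Zn.
Moles — C: 15.66 / 12.01 = 1.304 mol; O: 41.72 / 16.00 = 2.607 mol; Zn: 42.62 / 65.38 = 0.6519 mol
Divide by the smallest (0.6519 mol Zn): C 2.000, O 4.000, Zn 1.000
→ C2O4Zn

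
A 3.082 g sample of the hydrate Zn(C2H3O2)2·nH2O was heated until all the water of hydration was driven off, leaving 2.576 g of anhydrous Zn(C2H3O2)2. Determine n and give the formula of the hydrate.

Zn(C2H3O2)2·2H2O

Mass of water lost = 3.082 − 2.576 = 0.506 g → 0.506 / 18.02 = 0.02808 mol H2O
Molar mass of Zn(C2H3O2)2 = 183.47 g/mol → mol Zn(C2H3O2)2 = 2.576 / 183.47 = 0.01404
n = 0.02808 / 0.01404 = 2.00 ≈ 2 → Zn(C2H3O2)2·2H2O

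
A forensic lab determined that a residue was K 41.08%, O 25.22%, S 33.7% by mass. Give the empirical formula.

Assume 100 g: 41.08 g K, 25.22 g O, 33.7 g S.
K: 41.08 g ÷ 39.10 g/mol = 1.051 mol
O: 25.22 g ÷ 16.00 g/mol = 1.576 mol
S: 33.7 g ÷ 32.07 g/mol = 1.051 mol
Smallest is K at 1.051 mol; normalising gives K 1.000, O 1.500, S 1.000
Multiply by 2: K 2.00, O 3.00, S 2.00 → K2O3S2

K2O3S2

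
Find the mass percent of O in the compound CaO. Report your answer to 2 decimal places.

28.53%

Molar mass = 1(40.08) + 1(16.00) = 56.080 g/mol
Mass of O per mole = 1 × 16.00 = 16.000 g
% O = 16.000 / 56.080 × 100 = 28.53%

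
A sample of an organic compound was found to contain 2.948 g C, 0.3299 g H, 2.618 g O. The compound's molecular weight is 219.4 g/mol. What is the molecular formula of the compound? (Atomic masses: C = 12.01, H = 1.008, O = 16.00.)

C9H12O6

Moles — C: 2.948 / 12.01 = 0.2455 mol; H: 0.3299 / 1.008 = 0.3273 mol; O: 2.618 / 16.00 = 0.1636 mol
Ratios (÷ 0.1636): C 1.500, H 2.000, O 1.000
Multiply by 2: C 3.00, H 4.00, O 2.00 → C3H4O2
Empirical-formula mass = 72.06 g/mol
n = 219.4 / 72.06 = 3.04 ≈ 3
Molecular formula = (C3H4O2)×3 = C9H12O6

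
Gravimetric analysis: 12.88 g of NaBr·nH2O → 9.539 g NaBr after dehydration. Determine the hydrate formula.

Mass of water lost = 12.88 − 9.539 = 3.341 g → 3.341 / 18.02 = 0.1854 mol H2O
Molar mass of NaBr = 102.89 g/mol → mol NaBr = 9.539 / 102.89 = 0.09271
n = 0.1854 / 0.09271 = 2.00 ≈ 2 → NaBr·2H2O

NaBr·2H2O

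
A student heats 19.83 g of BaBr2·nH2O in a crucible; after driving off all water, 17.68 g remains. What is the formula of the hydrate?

Mass of water lost = 19.83 − 17.68 = 2.15 g → 2.15 / 18.02 = 0.1193 mol H2O
Molar mass of BaBr2 = 297.13 g/mol → mol BaBr2 = 17.68 / 297.13 = 0.0595
n = 0.1193 / 0.0595 = 2.01 ≈ 2 → BaBr2·2H2O

BaBr2·2H2O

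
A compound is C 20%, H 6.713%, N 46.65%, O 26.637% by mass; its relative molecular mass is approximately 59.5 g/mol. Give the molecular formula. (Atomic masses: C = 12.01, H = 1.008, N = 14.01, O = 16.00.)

Assume 100 g: 20 g C, 6.713 g H, 46.65 g N, 26.637 g O.
C: 20 g ÷ 12.01 g/mol = 1.665 mol
H: 6.713 g ÷ 1.008 g/mol = 6.66 mol
N: 46.65 g ÷ 14.01 g/mol = 3.33 mol
O: 26.637 g ÷ 16.00 g/mol = 1.665 mol
Smallest is O at 1.665 mol; normalising gives C 1.000, H 4.000, N 2.000, O 1.000
Ratio ≈ 1:4:2:1, so the empirical formula is CH4N2O
Empirical-formula mass = 60.06 g/mol
n = 59.5 / 60.06 = 0.99 ≈ 1
Molecular formula = empirical formula = CH4N2O

CH4N2O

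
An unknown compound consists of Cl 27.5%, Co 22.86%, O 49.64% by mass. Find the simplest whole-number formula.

Assume 100 g: 27.5 g Cl, 22.86 g Co, 49.64 g O.
Cl: 27.5 g ÷ 35.45 g/mol = 0.7757 mol
Co: 22.86 g ÷ 58.93 g/mol = 0.3879 mol
O: 49.64 g ÷ 16.00 g/mol = 3.103 mol
Divide by the smallest (0.3879 mol Co): Cl 2.000, Co 1.000, O 7.998
Ratio ≈ 2:1:8, so the empirical formula is Cl2CoO8

Cl2CoO8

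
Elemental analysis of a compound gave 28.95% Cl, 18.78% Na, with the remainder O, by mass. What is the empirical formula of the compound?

ClNaO4

Assume 100 g: 28.95 g Cl, 18.78 g Na, 52.27 g O.
n(Cl) = 28.95/35.45 = 0.8166, n(Na) = 18.78/22.99 = 0.8169, n(O) = 52.27/16.00 = 3.267
Ratios (÷ 0.8166): Cl 1.000, Na 1.000, O 4.000
≈ 1:1:4 → ClNaO4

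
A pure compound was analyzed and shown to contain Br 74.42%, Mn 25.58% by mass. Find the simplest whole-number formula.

Br2Mn

Assume 100 g: 74.42 g Br, 25.58 g Mn.
Br: 74.42 g ÷ 79.90 g/mol = 0.9314 mol
Mn: 25.58 g ÷ 54.94 g/mol = 0.4656 mol
Smallest is Mn at 0.4656 mol; normalising gives Br 2.000, Mn 1.000
≈ 2:1 → Br2Mn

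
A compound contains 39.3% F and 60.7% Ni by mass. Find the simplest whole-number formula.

Assume 100 g: 39.3 g F, 60.7 g Ni.
Moles — F: 39.3 / 19.00 = 2.068 mol; Ni: 60.7 / 58.69 = 1.034 mol
Ratios (÷ 1.034): F 2.000, Ni 1.000
→ F2Ni

F2Ni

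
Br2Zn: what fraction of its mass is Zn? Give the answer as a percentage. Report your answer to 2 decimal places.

Molar mass = 2(79.90) + 1(65.38) = 225.180 g/mol
Mass of Zn per mole = 1 × 65.38 = 65.380 g
% Zn = 65.380 / 225.180 × 100 = 29.03%

29.03%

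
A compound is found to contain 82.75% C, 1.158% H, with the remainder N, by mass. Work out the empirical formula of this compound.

C6HN

Assume 100 g: 82.75 g C, 1.158 g H, 16.092 g N.
n(C) = 82.75/12.01 = 6.89, n(H) = 1.158/1.008 = 1.149, n(N) = 16.092/14.01 = 1.149
Ratios (÷ 1.149): C 5.999, H 1.000, N 1.000
→ C6HN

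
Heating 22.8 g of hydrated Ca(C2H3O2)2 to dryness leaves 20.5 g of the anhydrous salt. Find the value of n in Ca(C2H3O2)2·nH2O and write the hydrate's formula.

Ca(C2H3O2)2·H2O

Mass of water lost = 22.8 − 20.5 = 2.3 g → 2.3 / 18.02 = 0.1276 mol H2O
Molar mass of Ca(C2H3O2)2 = 158.17 g/mol → mol Ca(C2H3O2)2 = 20.5 / 158.17 = 0.1296
n = 0.1276 / 0.1296 = 0.98 ≈ 1 → Ca(C2H3O2)2·H2O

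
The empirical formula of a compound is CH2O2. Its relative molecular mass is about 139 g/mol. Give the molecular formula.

Empirical-formula mass = 46.03 g/mol
n = 139 / 46.03 = 3.02 ≈ 3
Molecular formula = (CH2O2)3 = C3H6O6

C3H6O6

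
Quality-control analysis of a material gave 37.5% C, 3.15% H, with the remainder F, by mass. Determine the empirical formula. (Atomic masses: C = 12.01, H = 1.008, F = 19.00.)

CHF

Assume 100 g: 37.5 g C, 3.15 g H, 59.35 g F.
n(C) = 37.5/12.01 = 3.122, n(H) = 3.15/1.008 = 3.125, n(F) = 59.35/19.00 = 3.124
Smallest is C at 3.122 mol; normalising gives C 1.000, H 1.001, F 1.000
Ratio ≈ 1:1:1, so the empirical formula is CHF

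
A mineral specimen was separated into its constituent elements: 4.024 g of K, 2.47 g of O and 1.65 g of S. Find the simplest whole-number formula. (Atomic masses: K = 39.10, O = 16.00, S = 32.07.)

K: 4.024 g ÷ 39.10 g/mol = 0.1029 mol
O: 2.47 g ÷ 16.00 g/mol = 0.1544 mol
S: 1.65 g ÷ 32.07 g/mol = 0.05145 mol
Smallest is S at 0.05145 mol; normalising gives K 2.000, O 3.000, S 1.000
→ K2O3S

K2O3S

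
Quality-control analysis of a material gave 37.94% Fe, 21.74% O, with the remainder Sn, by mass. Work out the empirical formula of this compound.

Assume 100 g: 37.94 g Fe, 21.74 g O, 40.32 g Sn.
n(Fe) = 37.94/55.85 = 0.6793, n(O) = 21.74/16.00 = 1.359, n(Sn) = 40.32/118.71 = 0.3397
Ratios (÷ 0.3397): Fe 2.000, O 4.000, Sn 1.000
≈ 2:4:1 → Fe2O4Sn

Fe2O4Sn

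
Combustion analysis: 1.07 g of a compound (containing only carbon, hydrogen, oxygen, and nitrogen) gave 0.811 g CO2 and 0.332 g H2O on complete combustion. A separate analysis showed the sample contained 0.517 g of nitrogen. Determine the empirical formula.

CH2N2O

mol C = 0.811 / 44.01 = 0.01843; mass C = 0.01843 × 12.01 = 0.2213 g
mol H = 2 × (0.332 / 18.02) = 0.03685; mass H = 0.03685 × 1.008 = 0.03714 g
mol N = 0.517 / 14.01 = 0.03690
mass O = 1.07 − (0.7755) = 0.2945 g → mol O = 0.01841
Smallest is O at 0.01841 mol; normalising gives C 1.001, H 2.002, N 2.005, O 1.000
≈ 1:2:2:1 → CH2N2O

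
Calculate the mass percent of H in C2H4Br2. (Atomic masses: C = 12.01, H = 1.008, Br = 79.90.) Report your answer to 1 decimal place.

2.1%

Molar mass = 2(12.01) + 4(1.008) + 2(79.90) = 187.852 g/mol
Mass of H per mole = 4 × 1.008 = 4.032 g
% H = 4.032 / 187.852 × 100 = 2.1%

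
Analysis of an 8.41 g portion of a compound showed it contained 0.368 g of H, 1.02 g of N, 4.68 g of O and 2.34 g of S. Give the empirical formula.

H: 0.368 g ÷ 1.008 g/mol = 0.3651 mol
N: 1.02 g ÷ 14.01 g/mol = 0.07281 mol
O: 4.68 g ÷ 16.00 g/mol = 0.2925 mol
S: 2.34 g ÷ 32.07 g/mol = 0.07297 mol
Smallest is N at 0.07281 mol; normalising gives H 5.014, N 1.000, O 4.018, S 1.002
→ H5NO4S

H5NO4S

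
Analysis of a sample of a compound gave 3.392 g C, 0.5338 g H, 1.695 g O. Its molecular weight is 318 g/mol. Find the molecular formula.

Moles — C: 3.392 / 12.01 = 0.2824 mol; H: 0.5338 / 1.008 = 0.5296 mol; O: 1.695 / 16.00 = 0.1059 mol
Divide by the smallest (0.1059 mol O): C 2.666, H 4.999, O 1.000
Scaling by 3: C 8.00, H 15.00, O 3.00 → C8H15O3
Empirical-formula mass = 159.20 g/mol
n = 318 / 159.20 = 2.00 ≈ 2
Molecular formula = (C8H15O3)×2 = C16H30O6

C16H30O6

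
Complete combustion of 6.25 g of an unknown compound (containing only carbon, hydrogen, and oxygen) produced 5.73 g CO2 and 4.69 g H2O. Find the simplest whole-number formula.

CH4O2

mol C = 5.73 / 44.01 = 0.1302; mass C = 0.1302 × 12.01 = 1.564 g
mol H = 2 × (4.69 / 18.02) = 0.5205; mass H = 0.5205 × 1.008 = 0.5247 g
mass O = 6.25 − (2.088) = 4.162 g → mol O = 0.2601
Smallest is C at 0.1302 mol; normalising gives C 1.000, H 3.998, O 1.998
Ratio ≈ 1:4:2, so the empirical formula is CH4O2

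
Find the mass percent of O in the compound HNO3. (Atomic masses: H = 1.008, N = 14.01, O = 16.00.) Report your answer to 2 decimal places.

Molar mass = 1(1.008) + 1(14.01) + 3(16.00) = 63.018 g/mol
Mass of O per mole = 3 × 16.00 = 48.000 g
% O = 48.000 / 63.018 × 100 = 76.17%

76.17%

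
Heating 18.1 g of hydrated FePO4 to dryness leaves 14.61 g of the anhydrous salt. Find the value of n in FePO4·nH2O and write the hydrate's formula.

FePO4·2H2O

Mass of water lost = 18.1 − 14.61 = 3.49 g → 3.49 / 18.02 = 0.1937 mol H2O
Molar mass of FePO4 = 150.82 g/mol → mol FePO4 = 14.61 / 150.82 = 0.09687
n = 0.1937 / 0.09687 = 2.00 ≈ 2 → FePO4·2H2O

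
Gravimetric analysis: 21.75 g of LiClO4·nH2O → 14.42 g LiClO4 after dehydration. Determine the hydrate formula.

Mass of water lost = 21.75 − 14.42 = 7.33 g → 7.33 / 18.02 = 0.4068 mol H2O
Molar mass of LiClO4 = 106.39 g/mol → mol LiClO4 = 14.42 / 106.39 = 0.1355
n = 0.4068 / 0.1355 = 3.00 ≈ 3 → LiClO4·3H2O

LiClO4·3H2O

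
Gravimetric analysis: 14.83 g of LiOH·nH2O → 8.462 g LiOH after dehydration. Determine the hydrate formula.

Mass of water lost = 14.83 − 8.462 = 6.368 g → 6.368 / 18.02 = 0.3534 mol H2O
Molar mass of LiOH = 23.95 g/mol → mol LiOH = 8.462 / 23.95 = 0.3533
n = 0.3534 / 0.3533 = 1.00 ≈ 1 → LiOH·H2O

LiOH·H2O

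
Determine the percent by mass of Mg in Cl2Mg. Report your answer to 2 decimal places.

25.53%

Molar mass = 2(35.45) + 1(24.31) = 95.210 g/mol
Mass of Mg per mole = 1 × 24.31 = 24.310 g
% Mg = 24.310 / 95.210 × 100 = 25.53%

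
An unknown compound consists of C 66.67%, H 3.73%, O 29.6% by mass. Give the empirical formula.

C3H2O

Assume 100 g: 66.67 g C, 3.73 g H, 29.6 g O.
Moles — C: 66.67 / 12.01 = 5.551 mol; H: 3.73 / 1.008 = 3.7 mol; O: 29.6 / 16.00 = 1.85 mol
Divide by the smallest (1.85 mol O): C 3.001, H 2.000, O 1.000
→ C3H2O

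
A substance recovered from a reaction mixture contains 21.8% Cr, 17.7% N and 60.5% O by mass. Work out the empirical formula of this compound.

CrN3O9

Assume 100 g: 21.8 g Cr, 17.7 g N, 60.5 g O.
n(Cr) = 21.8/52.00 = 0.4192, n(N) = 17.7/14.01 = 1.263, n(O) = 60.5/16.00 = 3.781
Ratios (÷ 0.4192): Cr 1.000, N 3.014, O 9.019
Ratio ≈ 1:3:9, so the empirical formula is CrN3O9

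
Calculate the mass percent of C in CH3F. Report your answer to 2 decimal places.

35.29%

Molar mass = 1(12.01) + 3(1.008) + 1(19.00) = 34.034 g/mol
Mass of C per mole = 1 × 12.01 = 12.010 g
% C = 12.010 / 34.034 × 100 = 35.29%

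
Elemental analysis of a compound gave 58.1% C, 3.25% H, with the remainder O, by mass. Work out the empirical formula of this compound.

Assume 100 g: 58.1 g C, 3.25 g H, 38.65 g O.
Moles — C: 58.1 / 12.01 = 4.838 mol; H: 3.25 / 1.008 = 3.224 mol; O: 38.65 / 16.00 = 2.416 mol
Divide by the smallest (2.416 mol O): C 2.003, H 1.335, O 1.000
Multiply by 3: C 6.01, H 4.00, O 3.00 → C6H4O3

C6H4O3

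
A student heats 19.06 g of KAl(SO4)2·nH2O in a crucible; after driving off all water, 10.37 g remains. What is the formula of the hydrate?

KAl(SO4)2·12H2O

Mass of water lost = 19.06 − 10.37 = 8.69 g → 8.69 / 18.02 = 0.4822 mol H2O
Molar mass of KAl(SO4)2 = 258.22 g/mol → mol KAl(SO4)2 = 10.37 / 258.22 = 0.04016
n = 0.4822 / 0.04016 = 12.01 ≈ 12 → KAl(SO4)2·12H2O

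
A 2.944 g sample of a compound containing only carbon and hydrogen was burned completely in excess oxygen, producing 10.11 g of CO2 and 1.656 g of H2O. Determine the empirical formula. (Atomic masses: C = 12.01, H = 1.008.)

C5H4

mol C = 10.11 / 44.01 = 0.2297; mass C = 0.2297 × 12.01 = 2.759 g
mol H = 2 × (1.656 / 18.02) = 0.1838; mass H = 0.1838 × 1.008 = 0.1853 g
Divide by the smallest (0.1838 mol H): C 1.250, H 1.000
Multiply by 4: C 5.00, H 4.00 → C5H4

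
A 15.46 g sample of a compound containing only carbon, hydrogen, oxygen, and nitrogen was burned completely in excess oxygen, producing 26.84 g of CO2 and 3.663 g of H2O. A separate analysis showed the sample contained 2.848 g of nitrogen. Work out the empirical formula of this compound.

C6H4N2O3

mol C = 26.84 / 44.01 = 0.6099; mass C = 0.6099 × 12.01 = 7.324 g
mol H = 2 × (3.663 / 18.02) = 0.4065; mass H = 0.4065 × 1.008 = 0.4098 g
mol N = 2.848 / 14.01 = 0.2033
mass O = 15.46 − (10.58) = 4.878 g → mol O = 0.3049
Ratios (÷ 0.2033): C 3.000, H 2.000, N 1.000, O 1.500
Multiply by 2: C 6.00, H 4.00, N 2.00, O 3.00 → C6H4N2O3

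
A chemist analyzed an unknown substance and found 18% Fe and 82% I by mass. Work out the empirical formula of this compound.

Assume 100 g: 18 g Fe, 82 g I.
n(Fe) = 18/55.85 = 0.3223, n(I) = 82/126.90 = 0.6462
Smallest is Fe at 0.3223 mol; normalising gives Fe 1.000, I 2.005
≈ 1:2 → FeI2

FeI2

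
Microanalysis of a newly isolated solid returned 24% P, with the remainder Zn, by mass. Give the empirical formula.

P2Zn3

Assume 100 g: 24 g P, 76 g Zn.
n(P) = 24/30.97 = 0.7749, n(Zn) = 76/65.38 = 1.162
Divide by the smallest (0.7749 mol P): P 1.000, Zn 1.500
Scaling by 2: P 2.00, Zn 3.00 → P2Zn3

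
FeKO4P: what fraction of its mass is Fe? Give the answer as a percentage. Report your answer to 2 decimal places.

Molar mass = 1(55.85) + 1(39.10) + 4(16.00) + 1(30.97) = 189.920 g/mol
Mass of Fe per mole = 1 × 55.85 = 55.850 g
% Fe = 55.850 / 189.920 × 100 = 29.41%

29.41%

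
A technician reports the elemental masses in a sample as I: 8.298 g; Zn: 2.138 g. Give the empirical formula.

Moles — I: 8.298 / 126.90 = 0.06539 mol; Zn: 2.138 / 65.38 = 0.0327 mol
Ratios (÷ 0.0327): I 2.000, Zn 1.000
≈ 2:1 → I2Zn

I2Zn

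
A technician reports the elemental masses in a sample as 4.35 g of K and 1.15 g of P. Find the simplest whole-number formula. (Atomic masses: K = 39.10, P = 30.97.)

Moles — K: 4.35 / 39.10 = 0.1113 mol; P: 1.15 / 30.97 = 0.03713 mol
Ratios (÷ 0.03713): K 2.996, P 1.000
≈ 3:1 → K3P

K3P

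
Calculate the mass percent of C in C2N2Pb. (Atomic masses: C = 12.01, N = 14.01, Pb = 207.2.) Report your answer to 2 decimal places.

9.27%

Molar mass = 2(12.01) + 2(14.01) + 1(207.2) = 259.240 g/mol
Mass of C per mole = 2 × 12.01 = 24.020 g
% C = 24.020 / 259.240 × 100 = 9.27%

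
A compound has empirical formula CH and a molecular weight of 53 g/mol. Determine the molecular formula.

Empirical-formula mass = 13.02 g/mol
n = 53 / 13.02 = 4.07 ≈ 4
Molecular formula = (CH)4 = C4H4

C4H4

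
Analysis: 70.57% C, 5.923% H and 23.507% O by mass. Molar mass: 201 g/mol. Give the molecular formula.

Assume 100 g: 70.57 g C, 5.923 g H, 23.507 g O.
n(C) = 70.57/12.01 = 5.876, n(H) = 5.923/1.008 = 5.876, n(O) = 23.507/16.00 = 1.469
Divide by the smallest (1.469 mol O): C 3.999, H 3.999, O 1.000
→ C4H4O
Empirical-formula mass = 68.07 g/mol
n = 201 / 68.07 = 2.95 ≈ 3
Molecular formula = (C4H4O)×3 = C12H12O3

C12H12O3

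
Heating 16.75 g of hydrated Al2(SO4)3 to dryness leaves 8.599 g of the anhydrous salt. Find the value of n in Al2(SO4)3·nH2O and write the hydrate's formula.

Al2(SO4)3·18H2O

Mass of water lost = 16.75 − 8.599 = 8.151 g → 8.151 / 18.02 = 0.4523 mol H2O
Molar mass of Al2(SO4)3 = 342.17 g/mol → mol Al2(SO4)3 = 8.599 / 342.17 = 0.02513
n = 0.4523 / 0.02513 = 18.00 ≈ 18 → Al2(SO4)3·18H2O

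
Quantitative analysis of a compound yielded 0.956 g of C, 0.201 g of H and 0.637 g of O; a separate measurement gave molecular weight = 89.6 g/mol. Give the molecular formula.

C4H10O2

C: 0.956 g ÷ 12.01 g/mol = 0.0796 mol
H: 0.201 g ÷ 1.008 g/mol = 0.1994 mol
O: 0.637 g ÷ 16.00 g/mol = 0.03981 mol
Divide by the smallest (0.03981 mol O): C 1.999, H 5.009, O 1.000
Ratio ≈ 2:5:1, so the empirical formula is C2H5O
Empirical-formula mass = 45.06 g/mol
n = 89.6 / 45.06 = 1.99 ≈ 2
Molecular formula = (C2H5O)×2 = C4H10O2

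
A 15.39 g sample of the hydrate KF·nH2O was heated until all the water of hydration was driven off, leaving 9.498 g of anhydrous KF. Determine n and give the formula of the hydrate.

KF·2H2O

Mass of water lost = 15.39 − 9.498 = 5.892 g → 5.892 / 18.02 = 0.327 mol H2O
Molar mass of KF = 58.10 g/mol → mol KF = 9.498 / 58.10 = 0.1635
n = 0.327 / 0.1635 = 2.00 ≈ 2 → KF·2H2O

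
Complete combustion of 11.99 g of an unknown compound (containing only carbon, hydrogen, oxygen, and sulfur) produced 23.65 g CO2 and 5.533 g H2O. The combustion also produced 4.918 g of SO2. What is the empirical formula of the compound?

mol C = 23.65 / 44.01 = 0.5374; mass C = 0.5374 × 12.01 = 6.454 g
mol H = 2 × (5.533 / 18.02) = 0.6141; mass H = 0.6141 × 1.008 = 0.6190 g
mol S = 4.918 / 64.07 = 0.07676; mass S = 2.462 g
mass O = 11.99 − (9.535) = 2.455 g → mol O = 0.1535
Divide by the smallest (0.07676 mol S): C 7.001, H 8.000, O 1.999, S 1.000
→ C7H8O2S

C7H8O2S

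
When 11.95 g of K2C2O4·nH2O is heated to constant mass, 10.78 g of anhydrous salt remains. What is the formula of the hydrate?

K2C2O4·H2O

Mass of water lost = 11.95 − 10.78 = 1.17 g → 1.17 / 18.02 = 0.06493 mol H2O
Molar mass of K2C2O4 = 166.22 g/mol → mol K2C2O4 = 10.78 / 166.22 = 0.06485
n = 0.06493 / 0.06485 = 1.00 ≈ 1 → K2C2O4·H2O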